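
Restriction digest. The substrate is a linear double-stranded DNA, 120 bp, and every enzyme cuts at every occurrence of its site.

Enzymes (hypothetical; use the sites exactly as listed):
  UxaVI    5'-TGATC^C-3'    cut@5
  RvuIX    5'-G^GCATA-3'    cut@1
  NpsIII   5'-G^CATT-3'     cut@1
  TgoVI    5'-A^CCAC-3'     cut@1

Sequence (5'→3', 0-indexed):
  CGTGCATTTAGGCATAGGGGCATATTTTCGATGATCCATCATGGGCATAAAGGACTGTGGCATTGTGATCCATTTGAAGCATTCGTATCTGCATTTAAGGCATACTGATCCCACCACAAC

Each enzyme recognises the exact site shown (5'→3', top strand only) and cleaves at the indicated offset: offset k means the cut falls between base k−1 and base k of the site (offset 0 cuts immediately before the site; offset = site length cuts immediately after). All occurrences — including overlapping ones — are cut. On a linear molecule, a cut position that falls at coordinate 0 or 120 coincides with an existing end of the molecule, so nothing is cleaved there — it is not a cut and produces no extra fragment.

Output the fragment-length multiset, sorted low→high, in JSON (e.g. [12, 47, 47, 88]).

Scan for sites:
  UxaVI (TGATCC, off=5): starts [31, 65, 105] → cuts [36, 70, 110]
  RvuIX (GGCATA, off=1): starts [10, 18, 43, 98] → cuts [11, 19, 44, 99]
  NpsIII (GCATT, off=1): starts [3, 59, 78, 90] → cuts [4, 60, 79, 91]
  TgoVI (ACCAC, off=1): starts [112] → cuts [113]

All cut coordinates (distinct, sorted): [4, 11, 19, 36, 44, 60, 70, 79, 91, 99, 110, 113]

Fragment lengths:
  [0,4): 4 bp
  [4,11): 7 bp
  [11,19): 8 bp
  [19,36): 17 bp
  [36,44): 8 bp
  [44,60): 16 bp
  [60,70): 10 bp
  [70,79): 9 bp
  [79,91): 12 bp
  [91,99): 8 bp
  [99,110): 11 bp
  [110,113): 3 bp
  [113,120): 7 bp

[3,4,7,7,8,8,8,9,10,11,12,16,17]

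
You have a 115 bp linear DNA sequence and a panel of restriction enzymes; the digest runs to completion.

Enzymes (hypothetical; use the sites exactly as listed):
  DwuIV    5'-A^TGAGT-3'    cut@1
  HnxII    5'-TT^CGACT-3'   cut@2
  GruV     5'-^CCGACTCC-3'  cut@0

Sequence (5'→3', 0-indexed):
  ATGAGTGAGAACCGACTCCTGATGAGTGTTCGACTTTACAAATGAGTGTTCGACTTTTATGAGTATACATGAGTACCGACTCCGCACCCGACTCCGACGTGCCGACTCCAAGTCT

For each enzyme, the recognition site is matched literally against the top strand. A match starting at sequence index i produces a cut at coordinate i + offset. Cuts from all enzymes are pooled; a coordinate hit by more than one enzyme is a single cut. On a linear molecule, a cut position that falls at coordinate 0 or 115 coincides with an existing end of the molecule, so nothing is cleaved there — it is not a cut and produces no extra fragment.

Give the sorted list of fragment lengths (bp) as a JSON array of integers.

[1,6,8,8,9,10,10,11,12,12,14,14]

Scan for sites:
  DwuIV ATGAGT/1: at [0, 21, 41, 58, 68] ⇒ [1, 22, 42, 59, 69]
  HnxII TTCGACT/2: at [28, 48] ⇒ [30, 50]
  GruV CCGACTCC/0: at [11, 75, 87, 101] ⇒ [11, 75, 87, 101]

Pooled cuts: [1, 11, 22, 30, 42, 50, 59, 69, 75, 87, 101]

Fragments:
  [0,1): 1 bp
  [1,11): 10 bp
  [11,22): 11 bp
  [22,30): 8 bp
  [30,42): 12 bp
  [42,50): 8 bp
  [50,59): 9 bp
  [59,69): 10 bp
  [69,75): 6 bp
  [75,87): 12 bp
  [87,101): 14 bp
  [101,115): 14 bp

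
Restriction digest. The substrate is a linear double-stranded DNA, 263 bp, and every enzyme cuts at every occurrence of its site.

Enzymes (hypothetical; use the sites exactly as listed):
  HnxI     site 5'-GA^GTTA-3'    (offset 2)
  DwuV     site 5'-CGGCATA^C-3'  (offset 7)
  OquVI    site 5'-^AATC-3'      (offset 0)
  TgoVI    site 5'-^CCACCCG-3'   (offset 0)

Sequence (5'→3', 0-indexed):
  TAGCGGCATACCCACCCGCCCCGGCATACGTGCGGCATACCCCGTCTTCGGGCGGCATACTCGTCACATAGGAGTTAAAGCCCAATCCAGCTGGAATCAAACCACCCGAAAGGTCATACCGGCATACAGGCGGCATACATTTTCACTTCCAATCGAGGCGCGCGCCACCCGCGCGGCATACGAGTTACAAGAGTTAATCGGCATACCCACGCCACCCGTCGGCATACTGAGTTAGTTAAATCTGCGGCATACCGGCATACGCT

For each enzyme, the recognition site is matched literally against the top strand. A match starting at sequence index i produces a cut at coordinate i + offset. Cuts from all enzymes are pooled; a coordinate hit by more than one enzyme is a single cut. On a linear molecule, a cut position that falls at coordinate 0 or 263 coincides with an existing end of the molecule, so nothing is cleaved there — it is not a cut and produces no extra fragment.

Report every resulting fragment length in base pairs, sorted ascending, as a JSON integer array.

Scan for sites:
  HnxI GAGTTA/2: at [71, 181, 190, 228] ⇒ [73, 183, 192, 230]
  DwuV CGGCATAC/7: at [3, 21, 32, 52, 119, 130, 173, 198, 219, 244, 252] ⇒ [10, 28, 39, 59, 126, 137, 180, 205, 226, 251, 259]
  OquVI AATC/0: at [83, 94, 150, 195, 238] ⇒ [83, 94, 150, 195, 238]
  TgoVI CCACCCG/0: at [11, 101, 164, 211] ⇒ [11, 101, 164, 211]

Pooled cuts: [10, 11, 28, 39, 59, 73, 83, 94, 101, 126, 137, 150, 164, 180, 183, 192, 195, 205, 211, 226, 230, 238, 251, 259]

Fragment lengths:
  [0,10): 10 bp
  [10,11): 1 bp
  [11,28): 17 bp
  [28,39): 11 bp
  [39,59): 20 bp
  [59,73): 14 bp
  [73,83): 10 bp
  [83,94): 11 bp
  [94,101): 7 bp
  [101,126): 25 bp
  [126,137): 11 bp
  [137,150): 13 bp
  [150,164): 14 bp
  [164,180): 16 bp
  [180,183): 3 bp
  [183,192): 9 bp
  [192,195): 3 bp
  [195,205): 10 bp
  [205,211): 6 bp
  [211,226): 15 bp
  [226,230): 4 bp
  [230,238): 8 bp
  [238,251): 13 bp
  [251,259): 8 bp
  [259,263): 4 bp

[1,3,3,4,4,6,7,8,8,9,10,10,10,11,11,11,13,13,14,14,15,16,17,20,25]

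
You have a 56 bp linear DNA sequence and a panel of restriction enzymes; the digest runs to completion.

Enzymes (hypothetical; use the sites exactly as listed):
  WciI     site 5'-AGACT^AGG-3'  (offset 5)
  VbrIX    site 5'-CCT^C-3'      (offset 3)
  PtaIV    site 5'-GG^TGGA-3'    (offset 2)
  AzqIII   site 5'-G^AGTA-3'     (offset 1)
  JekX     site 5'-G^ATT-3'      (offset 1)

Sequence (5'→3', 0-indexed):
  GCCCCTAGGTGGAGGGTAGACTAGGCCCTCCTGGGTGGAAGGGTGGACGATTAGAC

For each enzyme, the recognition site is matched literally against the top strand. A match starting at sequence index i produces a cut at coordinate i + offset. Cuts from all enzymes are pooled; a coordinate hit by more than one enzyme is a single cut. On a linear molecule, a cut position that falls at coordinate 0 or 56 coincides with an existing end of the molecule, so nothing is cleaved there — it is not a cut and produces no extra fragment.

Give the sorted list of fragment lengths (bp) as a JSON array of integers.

[6,6,7,7,8,9,13]

Per-enzyme occurrences:
  WciI AGACTAGG/5: at [17] ⇒ [22]
  VbrIX CCTC/3: at [26] ⇒ [29]
  PtaIV GGTGGA/2: at [7, 33, 41] ⇒ [9, 35, 43]
  AzqIII (GAGTA, off=1): no sites
  JekX GATT/1: at [48] ⇒ [49]

All cut coordinates (distinct, sorted): [9, 22, 29, 35, 43, 49]

Fragment lengths:
  [0,9): 9 bp
  [9,22): 13 bp
  [22,29): 7 bp
  [29,35): 6 bp
  [35,43): 8 bp
  [43,49): 6 bp
  [49,56): 7 bp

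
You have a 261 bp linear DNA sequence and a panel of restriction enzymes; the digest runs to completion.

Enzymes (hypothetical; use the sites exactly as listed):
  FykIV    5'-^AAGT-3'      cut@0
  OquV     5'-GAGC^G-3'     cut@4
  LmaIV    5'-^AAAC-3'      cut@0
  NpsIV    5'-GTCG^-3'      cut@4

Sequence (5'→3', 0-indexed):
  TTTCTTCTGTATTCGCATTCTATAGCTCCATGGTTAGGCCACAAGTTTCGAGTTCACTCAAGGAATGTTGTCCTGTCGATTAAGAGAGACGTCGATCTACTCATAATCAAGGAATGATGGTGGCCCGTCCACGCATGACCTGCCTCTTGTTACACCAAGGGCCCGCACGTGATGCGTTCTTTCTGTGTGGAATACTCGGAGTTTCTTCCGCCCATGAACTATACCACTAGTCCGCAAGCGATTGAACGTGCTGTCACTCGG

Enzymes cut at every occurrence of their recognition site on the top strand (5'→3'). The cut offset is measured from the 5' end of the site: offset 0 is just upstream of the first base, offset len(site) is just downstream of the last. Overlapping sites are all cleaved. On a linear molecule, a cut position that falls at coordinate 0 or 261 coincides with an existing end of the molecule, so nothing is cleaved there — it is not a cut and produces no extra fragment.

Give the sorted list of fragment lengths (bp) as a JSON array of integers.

[16,36,42,167]

Per-enzyme occurrences:
  FykIV (AAGT, off=0): starts [42] → cuts [42]
  OquV (GAGCG, off=4): no sites
  LmaIV (AAAC, off=0): no sites
  NpsIV (GTCG, off=4): starts [74, 90] → cuts [78, 94]

Pooled cuts: [42, 78, 94]

Fragment lengths:
  [0,42): 42 bp
  [42,78): 36 bp
  [78,94): 16 bp
  [94,261): 167 bp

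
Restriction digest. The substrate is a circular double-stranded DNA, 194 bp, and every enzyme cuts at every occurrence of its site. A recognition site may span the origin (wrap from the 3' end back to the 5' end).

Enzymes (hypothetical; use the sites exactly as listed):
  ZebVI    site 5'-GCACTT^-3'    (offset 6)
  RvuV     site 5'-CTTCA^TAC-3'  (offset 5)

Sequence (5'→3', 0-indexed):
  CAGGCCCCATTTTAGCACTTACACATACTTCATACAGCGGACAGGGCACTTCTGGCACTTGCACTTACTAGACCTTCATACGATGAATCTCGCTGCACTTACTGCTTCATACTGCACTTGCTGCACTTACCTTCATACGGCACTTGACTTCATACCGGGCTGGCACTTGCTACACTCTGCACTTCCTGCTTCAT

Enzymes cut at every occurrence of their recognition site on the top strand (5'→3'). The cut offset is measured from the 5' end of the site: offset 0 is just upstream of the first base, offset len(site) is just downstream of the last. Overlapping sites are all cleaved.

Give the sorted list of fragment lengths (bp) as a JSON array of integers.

[6,7,7,9,9,9,10,10,12,12,16,16,19,22,30]

Per-enzyme occurrences:
  ZebVI GCACTT/6: at [14, 45, 54, 60, 94, 113, 122, 139, 162, 178] ⇒ [20, 51, 60, 66, 100, 119, 128, 145, 168, 184]
  RvuV CTTCATAC/5: at [27, 73, 104, 130, 147] ⇒ [32, 78, 109, 135, 152]

All cut coordinates (distinct, sorted): [20, 32, 51, 60, 66, 78, 100, 109, 119, 128, 135, 145, 152, 168, 184]

Fragments:
  20→32: 12 bp
  32→51: 19 bp
  51→60: 9 bp
  60→66: 6 bp
  66→78: 12 bp
  78→100: 22 bp
  100→109: 9 bp
  109→119: 10 bp
  119→128: 9 bp
  128→135: 7 bp
  135→145: 10 bp
  145→152: 7 bp
  152→168: 16 bp
  168→184: 16 bp
  184→20 (wrap): 194-184+20 = 30 bp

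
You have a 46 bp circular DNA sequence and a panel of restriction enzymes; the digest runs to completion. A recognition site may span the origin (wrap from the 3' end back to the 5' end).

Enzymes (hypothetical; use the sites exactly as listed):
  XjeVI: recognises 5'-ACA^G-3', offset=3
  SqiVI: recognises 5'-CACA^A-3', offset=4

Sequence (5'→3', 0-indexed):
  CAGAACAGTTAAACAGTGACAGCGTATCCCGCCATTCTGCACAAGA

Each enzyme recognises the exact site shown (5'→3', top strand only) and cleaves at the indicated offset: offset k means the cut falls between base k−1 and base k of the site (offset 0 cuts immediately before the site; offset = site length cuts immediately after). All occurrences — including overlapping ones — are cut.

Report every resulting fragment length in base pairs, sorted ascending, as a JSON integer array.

Site scan:
  XjeVI ACAG/3: at [4, 12, 18, 45] ⇒ [2, 7, 15, 21]
  SqiVI CACAA/4: at [39] ⇒ [43]

Pooled cuts: [2, 7, 15, 21, 43]

Fragments:
  2→7: 5 bp
  7→15: 8 bp
  15→21: 6 bp
  21→43: 22 bp
  43→2 (wrap): 46-43+2 = 5 bp

[5,5,6,8,22]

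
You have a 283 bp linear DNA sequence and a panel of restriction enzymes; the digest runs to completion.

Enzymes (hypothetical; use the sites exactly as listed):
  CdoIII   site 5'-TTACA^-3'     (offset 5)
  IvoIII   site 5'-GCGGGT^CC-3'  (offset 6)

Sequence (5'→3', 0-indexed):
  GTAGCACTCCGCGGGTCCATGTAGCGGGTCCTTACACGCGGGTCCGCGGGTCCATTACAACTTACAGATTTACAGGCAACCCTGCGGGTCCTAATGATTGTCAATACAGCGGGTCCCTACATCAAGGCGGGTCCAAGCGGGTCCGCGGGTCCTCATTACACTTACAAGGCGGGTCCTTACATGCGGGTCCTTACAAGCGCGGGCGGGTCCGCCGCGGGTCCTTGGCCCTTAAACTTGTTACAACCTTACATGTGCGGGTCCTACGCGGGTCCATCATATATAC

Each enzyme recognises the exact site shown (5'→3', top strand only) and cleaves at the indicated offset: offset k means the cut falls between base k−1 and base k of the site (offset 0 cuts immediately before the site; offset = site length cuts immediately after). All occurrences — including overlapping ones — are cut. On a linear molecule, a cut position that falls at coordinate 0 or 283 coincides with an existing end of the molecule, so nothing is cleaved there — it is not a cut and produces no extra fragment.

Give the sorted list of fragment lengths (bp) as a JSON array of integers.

[6,7,7,7,7,7,7,8,8,8,8,8,8,9,10,10,11,11,13,13,13,15,16,18,23,25]

Scan for sites:
  CdoIII (TTACA, off=5): starts [31, 54, 61, 69, 155, 161, 176, 190, 237, 245] → cuts [36, 59, 66, 74, 160, 166, 181, 195, 242, 250]
  IvoIII (GCGGGTCC, off=6): starts [10, 23, 37, 45, 83, 108, 126, 136, 144, 168, 182, 202, 213, 253, 264] → cuts [16, 29, 43, 51, 89, 114, 132, 142, 150, 174, 188, 208, 219, 259, 270]

Pooled cuts: [16, 29, 36, 43, 51, 59, 66, 74, 89, 114, 132, 142, 150, 160, 166, 174, 181, 188, 195, 208, 219, 242, 250, 259, 270]

Fragment lengths:
  [0,16): 16 bp
  [16,29): 13 bp
  [29,36): 7 bp
  [36,43): 7 bp
  [43,51): 8 bp
  [51,59): 8 bp
  [59,66): 7 bp
  [66,74): 8 bp
  [74,89): 15 bp
  [89,114): 25 bp
  [114,132): 18 bp
  [132,142): 10 bp
  [142,150): 8 bp
  [150,160): 10 bp
  [160,166): 6 bp
  [166,174): 8 bp
  [174,181): 7 bp
  [181,188): 7 bp
  [188,195): 7 bp
  [195,208): 13 bp
  [208,219): 11 bp
  [219,242): 23 bp
  [242,250): 8 bp
  [250,259): 9 bp
  [259,270): 11 bp
  [270,283): 13 bp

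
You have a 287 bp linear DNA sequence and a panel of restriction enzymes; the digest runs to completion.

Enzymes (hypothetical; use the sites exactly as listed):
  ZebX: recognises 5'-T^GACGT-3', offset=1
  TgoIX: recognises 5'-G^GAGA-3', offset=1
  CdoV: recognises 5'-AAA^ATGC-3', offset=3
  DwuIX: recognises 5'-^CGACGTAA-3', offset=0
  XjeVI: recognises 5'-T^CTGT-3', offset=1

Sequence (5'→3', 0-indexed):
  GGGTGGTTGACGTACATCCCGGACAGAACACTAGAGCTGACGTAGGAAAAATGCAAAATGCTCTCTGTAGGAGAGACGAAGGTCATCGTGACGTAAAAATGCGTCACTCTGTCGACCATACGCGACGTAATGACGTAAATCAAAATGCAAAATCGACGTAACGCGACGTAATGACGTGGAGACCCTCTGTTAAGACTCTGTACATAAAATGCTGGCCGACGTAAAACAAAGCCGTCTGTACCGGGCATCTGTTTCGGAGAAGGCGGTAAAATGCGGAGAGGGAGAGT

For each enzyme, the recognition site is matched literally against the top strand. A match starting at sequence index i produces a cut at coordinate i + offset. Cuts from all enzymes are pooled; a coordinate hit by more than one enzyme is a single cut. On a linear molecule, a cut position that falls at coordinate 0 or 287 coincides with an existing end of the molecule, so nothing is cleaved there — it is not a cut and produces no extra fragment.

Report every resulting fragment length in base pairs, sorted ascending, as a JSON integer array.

[5,6,6,6,6,7,7,8,8,8,8,9,9,9,9,10,10,11,11,12,13,13,14,14,19,19,30]

Per-enzyme occurrences:
  ZebX (TGACGT, off=1): starts [7, 37, 88, 130, 171] → cuts [8, 38, 89, 131, 172]
  TgoIX (GGAGA, off=1): starts [69, 177, 255, 274, 280] → cuts [70, 178, 256, 275, 281]
  CdoV (AAAATGC, off=3): starts [47, 54, 95, 141, 205, 267] → cuts [50, 57, 98, 144, 208, 270]
  DwuIX (CGACGTAA, off=0): starts [122, 153, 163, 216] → cuts [122, 153, 163, 216]
  XjeVI (TCTGT, off=1): starts [63, 107, 185, 196, 234, 247] → cuts [64, 108, 186, 197, 235, 248]

All cut coordinates (distinct, sorted): [8, 38, 50, 57, 64, 70, 89, 98, 108, 122, 131, 144, 153, 163, 172, 178, 186, 197, 208, 216, 235, 248, 256, 270, 275, 281]

Fragments:
  [0,8): 8 bp
  [8,38): 30 bp
  [38,50): 12 bp
  [50,57): 7 bp
  [57,64): 7 bp
  [64,70): 6 bp
  [70,89): 19 bp
  [89,98): 9 bp
  [98,108): 10 bp
  [108,122): 14 bp
  [122,131): 9 bp
  [131,144): 13 bp
  [144,153): 9 bp
  [153,163): 10 bp
  [163,172): 9 bp
  [172,178): 6 bp
  [178,186): 8 bp
  [186,197): 11 bp
  [197,208): 11 bp
  [208,216): 8 bp
  [216,235): 19 bp
  [235,248): 13 bp
  [248,256): 8 bp
  [256,270): 14 bp
  [270,275): 5 bp
  [275,281): 6 bp
  [281,287): 6 bp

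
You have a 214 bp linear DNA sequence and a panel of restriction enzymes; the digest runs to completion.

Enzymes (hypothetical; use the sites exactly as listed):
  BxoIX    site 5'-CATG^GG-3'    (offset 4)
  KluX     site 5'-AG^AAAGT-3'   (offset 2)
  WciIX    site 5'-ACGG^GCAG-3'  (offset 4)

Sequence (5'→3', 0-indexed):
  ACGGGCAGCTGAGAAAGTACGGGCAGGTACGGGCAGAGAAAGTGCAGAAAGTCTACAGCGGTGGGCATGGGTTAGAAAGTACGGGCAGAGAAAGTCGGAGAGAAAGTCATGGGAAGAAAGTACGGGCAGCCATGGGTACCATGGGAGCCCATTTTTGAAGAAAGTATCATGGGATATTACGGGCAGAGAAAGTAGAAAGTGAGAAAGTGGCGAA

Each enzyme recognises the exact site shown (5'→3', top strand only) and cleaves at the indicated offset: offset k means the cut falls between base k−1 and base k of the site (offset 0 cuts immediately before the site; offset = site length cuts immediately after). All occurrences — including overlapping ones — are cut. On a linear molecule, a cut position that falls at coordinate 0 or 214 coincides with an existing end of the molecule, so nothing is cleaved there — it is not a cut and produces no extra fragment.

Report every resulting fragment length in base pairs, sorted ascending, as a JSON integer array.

[4,5,6,6,6,6,7,8,9,9,9,9,9,9,9,9,10,11,11,11,12,17,22]

Site scan:
  BxoIX (CATGGG, off=4): starts [65, 107, 130, 139, 167] → cuts [69, 111, 134, 143, 171]
  KluX (AGAAAGT, off=2): starts [11, 36, 45, 73, 88, 100, 114, 158, 186, 193, 201] → cuts [13, 38, 47, 75, 90, 102, 116, 160, 188, 195, 203]
  WciIX (ACGGGCAG, off=4): starts [0, 18, 28, 80, 121, 178] → cuts [4, 22, 32, 84, 125, 182]

Pooled cuts: [4, 13, 22, 32, 38, 47, 69, 75, 84, 90, 102, 111, 116, 125, 134, 143, 160, 171, 182, 188, 195, 203]

Fragment lengths:
  [0,4): 4 bp
  [4,13): 9 bp
  [13,22): 9 bp
  [22,32): 10 bp
  [32,38): 6 bp
  [38,47): 9 bp
  [47,69): 22 bp
  [69,75): 6 bp
  [75,84): 9 bp
  [84,90): 6 bp
  [90,102): 12 bp
  [102,111): 9 bp
  [111,116): 5 bp
  [116,125): 9 bp
  [125,134): 9 bp
  [134,143): 9 bp
  [143,160): 17 bp
  [160,171): 11 bp
  [171,182): 11 bp
  [182,188): 6 bp
  [188,195): 7 bp
  [195,203): 8 bp
  [203,214): 11 bp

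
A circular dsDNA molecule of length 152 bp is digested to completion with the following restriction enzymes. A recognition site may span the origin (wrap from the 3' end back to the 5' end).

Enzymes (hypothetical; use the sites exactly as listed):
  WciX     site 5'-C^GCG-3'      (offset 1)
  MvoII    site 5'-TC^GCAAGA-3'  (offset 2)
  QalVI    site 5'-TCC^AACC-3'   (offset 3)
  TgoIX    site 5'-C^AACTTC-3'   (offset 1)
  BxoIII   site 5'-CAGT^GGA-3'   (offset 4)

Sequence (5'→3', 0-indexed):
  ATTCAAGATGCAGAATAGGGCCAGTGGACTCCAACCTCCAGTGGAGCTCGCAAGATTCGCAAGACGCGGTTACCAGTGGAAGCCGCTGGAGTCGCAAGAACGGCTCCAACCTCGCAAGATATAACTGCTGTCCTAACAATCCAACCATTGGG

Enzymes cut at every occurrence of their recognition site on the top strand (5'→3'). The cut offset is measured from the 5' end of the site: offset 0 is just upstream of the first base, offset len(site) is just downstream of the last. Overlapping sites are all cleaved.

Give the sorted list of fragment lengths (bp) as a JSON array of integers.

Site scan:
  WciX (CGCG, off=1): starts [64] → cuts [65]
  MvoII (TCGCAAGA, off=2): starts [47, 56, 91, 111] → cuts [49, 58, 93, 113]
  QalVI (TCCAACC, off=3): starts [29, 104, 139] → cuts [32, 107, 142]
  TgoIX (CAACTTC, off=1): no sites
  BxoIII (CAGTGGA, off=4): starts [21, 38, 73] → cuts [25, 42, 77]

Pooled cuts: [25, 32, 42, 49, 58, 65, 77, 93, 107, 113, 142]

Fragment lengths:
  25→32: 7 bp
  32→42: 10 bp
  42→49: 7 bp
  49→58: 9 bp
  58→65: 7 bp
  65→77: 12 bp
  77→93: 16 bp
  93→107: 14 bp
  107→113: 6 bp
  113→142: 29 bp
  142→25 (wrap): 152-142+25 = 35 bp

[6,7,7,7,9,10,12,14,16,29,35]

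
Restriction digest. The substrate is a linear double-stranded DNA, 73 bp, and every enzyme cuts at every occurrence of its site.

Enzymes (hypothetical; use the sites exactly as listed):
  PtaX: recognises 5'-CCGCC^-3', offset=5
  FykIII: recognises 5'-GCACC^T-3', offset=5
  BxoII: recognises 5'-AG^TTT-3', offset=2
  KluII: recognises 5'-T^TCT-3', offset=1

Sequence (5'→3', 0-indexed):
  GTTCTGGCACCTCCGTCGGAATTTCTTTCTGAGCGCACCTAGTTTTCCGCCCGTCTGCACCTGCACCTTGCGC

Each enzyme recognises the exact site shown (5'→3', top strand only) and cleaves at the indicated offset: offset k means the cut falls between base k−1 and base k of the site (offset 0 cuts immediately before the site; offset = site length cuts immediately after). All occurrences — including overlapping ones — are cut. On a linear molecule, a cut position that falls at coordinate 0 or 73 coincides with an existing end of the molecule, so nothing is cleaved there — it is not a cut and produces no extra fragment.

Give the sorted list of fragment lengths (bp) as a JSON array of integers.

Scan for sites:
  PtaX CCGCC/5: at [46] ⇒ [51]
  FykIII GCACCT/5: at [6, 34, 56, 62] ⇒ [11, 39, 61, 67]
  BxoII AGTTT/2: at [40] ⇒ [42]
  KluII TTCT/1: at [1, 22, 26] ⇒ [2, 23, 27]

Pooled cuts: [2, 11, 23, 27, 39, 42, 51, 61, 67]

Fragments:
  [0,2): 2 bp
  [2,11): 9 bp
  [11,23): 12 bp
  [23,27): 4 bp
  [27,39): 12 bp
  [39,42): 3 bp
  [42,51): 9 bp
  [51,61): 10 bp
  [61,67): 6 bp
  [67,73): 6 bp

[2,3,4,6,6,9,9,10,12,12]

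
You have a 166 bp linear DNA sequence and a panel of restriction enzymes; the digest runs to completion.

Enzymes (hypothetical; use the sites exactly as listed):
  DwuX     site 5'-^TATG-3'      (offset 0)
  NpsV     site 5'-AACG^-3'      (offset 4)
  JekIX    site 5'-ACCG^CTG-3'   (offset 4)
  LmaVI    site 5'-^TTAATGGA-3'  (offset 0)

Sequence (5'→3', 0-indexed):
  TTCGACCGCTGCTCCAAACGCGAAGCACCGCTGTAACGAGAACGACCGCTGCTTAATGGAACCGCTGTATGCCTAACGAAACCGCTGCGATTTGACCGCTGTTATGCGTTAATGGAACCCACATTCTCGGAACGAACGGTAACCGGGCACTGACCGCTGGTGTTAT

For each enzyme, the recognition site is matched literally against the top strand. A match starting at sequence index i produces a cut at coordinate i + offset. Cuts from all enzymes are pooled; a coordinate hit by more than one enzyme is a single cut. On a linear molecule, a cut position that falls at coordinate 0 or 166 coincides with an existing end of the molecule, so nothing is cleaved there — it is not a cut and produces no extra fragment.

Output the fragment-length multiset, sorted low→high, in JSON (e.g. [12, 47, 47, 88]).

[3,4,4,4,4,6,6,6,8,8,10,10,11,12,12,14,18,26]

Site scan:
  DwuX (TATG, off=0): starts [67, 102] → cuts [67, 102]
  NpsV (AACG, off=4): starts [16, 34, 40, 74, 130, 134] → cuts [20, 38, 44, 78, 134, 138]
  JekIX (ACCGCTG, off=4): starts [4, 26, 44, 60, 80, 94, 152] → cuts [8, 30, 48, 64, 84, 98, 156]
  LmaVI (TTAATGGA, off=0): starts [52, 108] → cuts [52, 108]

All cut coordinates (distinct, sorted): [8, 20, 30, 38, 44, 48, 52, 64, 67, 78, 84, 98, 102, 108, 134, 138, 156]

Fragments:
  [0,8): 8 bp
  [8,20): 12 bp
  [20,30): 10 bp
  [30,38): 8 bp
  [38,44): 6 bp
  [44,48): 4 bp
  [48,52): 4 bp
  [52,64): 12 bp
  [64,67): 3 bp
  [67,78): 11 bp
  [78,84): 6 bp
  [84,98): 14 bp
  [98,102): 4 bp
  [102,108): 6 bp
  [108,134): 26 bp
  [134,138): 4 bp
  [138,156): 18 bp
  [156,166): 10 bp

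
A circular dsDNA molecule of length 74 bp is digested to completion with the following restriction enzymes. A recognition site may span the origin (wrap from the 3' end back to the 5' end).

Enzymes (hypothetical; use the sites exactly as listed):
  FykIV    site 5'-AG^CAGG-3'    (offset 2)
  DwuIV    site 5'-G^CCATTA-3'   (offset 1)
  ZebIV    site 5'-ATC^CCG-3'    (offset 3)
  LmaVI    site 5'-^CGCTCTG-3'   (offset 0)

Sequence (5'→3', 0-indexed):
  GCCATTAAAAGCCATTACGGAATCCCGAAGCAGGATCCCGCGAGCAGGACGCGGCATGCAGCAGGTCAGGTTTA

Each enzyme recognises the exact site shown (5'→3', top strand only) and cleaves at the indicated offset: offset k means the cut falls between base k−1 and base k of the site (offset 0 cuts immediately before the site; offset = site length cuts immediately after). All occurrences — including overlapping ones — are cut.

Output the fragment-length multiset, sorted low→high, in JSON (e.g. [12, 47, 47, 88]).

Scan for sites:
  FykIV (AGCAGG, off=2): starts [28, 42, 59] → cuts [30, 44, 61]
  DwuIV (GCCATTA, off=1): starts [0, 10] → cuts [1, 11]
  ZebIV (ATCCCG, off=3): starts [21, 34] → cuts [24, 37]
  LmaVI (CGCTCTG, off=0): no sites

Pooled cuts: [1, 11, 24, 30, 37, 44, 61]

Fragment lengths:
  1→11: 10 bp
  11→24: 13 bp
  24→30: 6 bp
  30→37: 7 bp
  37→44: 7 bp
  44→61: 17 bp
  61→1 (wrap): 74-61+1 = 14 bp

[6,7,7,10,13,14,17]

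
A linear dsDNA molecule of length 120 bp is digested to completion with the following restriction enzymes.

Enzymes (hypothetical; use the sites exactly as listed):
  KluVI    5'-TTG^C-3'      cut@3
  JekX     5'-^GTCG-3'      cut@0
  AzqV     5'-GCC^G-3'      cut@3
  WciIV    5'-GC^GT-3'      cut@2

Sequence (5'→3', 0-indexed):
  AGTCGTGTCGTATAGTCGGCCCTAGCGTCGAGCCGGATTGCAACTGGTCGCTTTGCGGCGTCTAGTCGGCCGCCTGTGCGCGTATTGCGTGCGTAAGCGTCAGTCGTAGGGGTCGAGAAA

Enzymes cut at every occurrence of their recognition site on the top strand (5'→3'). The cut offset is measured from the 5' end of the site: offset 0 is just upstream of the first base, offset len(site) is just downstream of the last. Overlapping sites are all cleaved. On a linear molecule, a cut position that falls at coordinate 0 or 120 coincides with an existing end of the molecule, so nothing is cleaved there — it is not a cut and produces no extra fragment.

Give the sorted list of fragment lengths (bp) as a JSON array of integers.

[1,1,4,4,4,5,5,6,6,6,6,7,8,8,9,9,9,10,12]

Per-enzyme occurrences:
  KluVI TTGC/3: at [37, 52, 84] ⇒ [40, 55, 87]
  JekX GTCG/0: at [1, 6, 14, 26, 46, 64, 102, 111] ⇒ [1, 6, 14, 26, 46, 64, 102, 111]
  AzqV GCCG/3: at [31, 68] ⇒ [34, 71]
  WciIV GCGT/2: at [24, 57, 79, 86, 90, 96] ⇒ [26, 59, 81, 88, 92, 98]

All cut coordinates (distinct, sorted): [1, 6, 14, 26, 34, 40, 46, 55, 59, 64, 71, 81, 87, 88, 92, 98, 102, 111]

Fragment lengths:
  [0,1): 1 bp
  [1,6): 5 bp
  [6,14): 8 bp
  [14,26): 12 bp
  [26,34): 8 bp
  [34,40): 6 bp
  [40,46): 6 bp
  [46,55): 9 bp
  [55,59): 4 bp
  [59,64): 5 bp
  [64,71): 7 bp
  [71,81): 10 bp
  [81,87): 6 bp
  [87,88): 1 bp
  [88,92): 4 bp
  [92,98): 6 bp
  [98,102): 4 bp
  [102,111): 9 bp
  [111,120): 9 bp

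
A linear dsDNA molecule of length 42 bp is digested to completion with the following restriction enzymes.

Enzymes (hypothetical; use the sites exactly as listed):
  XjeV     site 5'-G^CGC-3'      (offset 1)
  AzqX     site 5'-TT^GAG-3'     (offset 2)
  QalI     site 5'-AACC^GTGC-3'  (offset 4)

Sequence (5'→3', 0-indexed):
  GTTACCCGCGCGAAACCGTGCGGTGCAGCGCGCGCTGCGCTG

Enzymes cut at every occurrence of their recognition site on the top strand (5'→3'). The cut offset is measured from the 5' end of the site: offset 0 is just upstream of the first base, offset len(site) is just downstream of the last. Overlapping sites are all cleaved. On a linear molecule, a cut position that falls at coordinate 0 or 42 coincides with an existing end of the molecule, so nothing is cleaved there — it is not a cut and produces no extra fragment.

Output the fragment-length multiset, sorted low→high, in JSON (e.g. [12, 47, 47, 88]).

Site scan:
  XjeV (GCGC, off=1): starts [7, 27, 29, 31, 36] → cuts [8, 28, 30, 32, 37]
  AzqX (TTGAG, off=2): no sites
  QalI (AACCGTGC, off=4): starts [13] → cuts [17]

All cut coordinates (distinct, sorted): [8, 17, 28, 30, 32, 37]

Fragments:
  [0,8): 8 bp
  [8,17): 9 bp
  [17,28): 11 bp
  [28,30): 2 bp
  [30,32): 2 bp
  [32,37): 5 bp
  [37,42): 5 bp

[2,2,5,5,8,9,11]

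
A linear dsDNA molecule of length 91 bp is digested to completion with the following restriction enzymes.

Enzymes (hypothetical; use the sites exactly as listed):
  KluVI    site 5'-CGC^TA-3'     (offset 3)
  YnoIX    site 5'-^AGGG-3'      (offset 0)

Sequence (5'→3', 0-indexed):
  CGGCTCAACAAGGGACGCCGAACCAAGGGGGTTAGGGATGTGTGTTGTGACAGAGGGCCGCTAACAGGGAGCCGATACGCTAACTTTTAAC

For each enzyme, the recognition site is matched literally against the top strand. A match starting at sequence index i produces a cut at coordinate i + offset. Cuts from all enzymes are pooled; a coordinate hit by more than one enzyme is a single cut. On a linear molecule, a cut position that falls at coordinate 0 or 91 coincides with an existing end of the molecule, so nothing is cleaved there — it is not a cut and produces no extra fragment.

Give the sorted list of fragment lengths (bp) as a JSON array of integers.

Per-enzyme occurrences:
  KluVI (CGCTA, off=3): starts [58, 77] → cuts [61, 80]
  YnoIX (AGGG, off=0): starts [10, 25, 33, 53, 65] → cuts [10, 25, 33, 53, 65]

All cut coordinates (distinct, sorted): [10, 25, 33, 53, 61, 65, 80]

Fragment lengths:
  [0,10): 10 bp
  [10,25): 15 bp
  [25,33): 8 bp
  [33,53): 20 bp
  [53,61): 8 bp
  [61,65): 4 bp
  [65,80): 15 bp
  [80,91): 11 bp

[4,8,8,10,11,15,15,20]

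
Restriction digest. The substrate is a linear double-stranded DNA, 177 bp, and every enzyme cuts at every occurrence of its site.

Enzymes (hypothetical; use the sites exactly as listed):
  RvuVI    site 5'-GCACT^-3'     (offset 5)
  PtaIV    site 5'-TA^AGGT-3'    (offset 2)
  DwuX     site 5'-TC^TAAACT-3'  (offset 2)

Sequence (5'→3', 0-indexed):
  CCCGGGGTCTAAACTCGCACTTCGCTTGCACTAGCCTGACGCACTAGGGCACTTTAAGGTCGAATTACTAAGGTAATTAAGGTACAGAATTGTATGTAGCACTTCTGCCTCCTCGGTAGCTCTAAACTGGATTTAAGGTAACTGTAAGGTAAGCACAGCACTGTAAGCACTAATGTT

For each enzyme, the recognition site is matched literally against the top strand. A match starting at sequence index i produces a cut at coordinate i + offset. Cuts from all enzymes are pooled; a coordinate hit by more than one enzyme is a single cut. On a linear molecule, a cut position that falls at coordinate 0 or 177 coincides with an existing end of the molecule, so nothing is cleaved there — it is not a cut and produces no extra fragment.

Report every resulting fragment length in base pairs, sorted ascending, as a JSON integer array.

Scan for sites:
  RvuVI (GCACT, off=5): starts [16, 27, 40, 48, 98, 157, 166] → cuts [21, 32, 45, 53, 103, 162, 171]
  PtaIV (TAAGGT, off=2): starts [54, 68, 77, 133, 144] → cuts [56, 70, 79, 135, 146]
  DwuX (TCTAAACT, off=2): starts [7, 120] → cuts [9, 122]

Pooled cuts: [9, 21, 32, 45, 53, 56, 70, 79, 103, 122, 135, 146, 162, 171]

Fragment lengths:
  [0,9): 9 bp
  [9,21): 12 bp
  [21,32): 11 bp
  [32,45): 13 bp
  [45,53): 8 bp
  [53,56): 3 bp
  [56,70): 14 bp
  [70,79): 9 bp
  [79,103): 24 bp
  [103,122): 19 bp
  [122,135): 13 bp
  [135,146): 11 bp
  [146,162): 16 bp
  [162,171): 9 bp
  [171,177): 6 bp

[3,6,8,9,9,9,11,11,12,13,13,14,16,19,24]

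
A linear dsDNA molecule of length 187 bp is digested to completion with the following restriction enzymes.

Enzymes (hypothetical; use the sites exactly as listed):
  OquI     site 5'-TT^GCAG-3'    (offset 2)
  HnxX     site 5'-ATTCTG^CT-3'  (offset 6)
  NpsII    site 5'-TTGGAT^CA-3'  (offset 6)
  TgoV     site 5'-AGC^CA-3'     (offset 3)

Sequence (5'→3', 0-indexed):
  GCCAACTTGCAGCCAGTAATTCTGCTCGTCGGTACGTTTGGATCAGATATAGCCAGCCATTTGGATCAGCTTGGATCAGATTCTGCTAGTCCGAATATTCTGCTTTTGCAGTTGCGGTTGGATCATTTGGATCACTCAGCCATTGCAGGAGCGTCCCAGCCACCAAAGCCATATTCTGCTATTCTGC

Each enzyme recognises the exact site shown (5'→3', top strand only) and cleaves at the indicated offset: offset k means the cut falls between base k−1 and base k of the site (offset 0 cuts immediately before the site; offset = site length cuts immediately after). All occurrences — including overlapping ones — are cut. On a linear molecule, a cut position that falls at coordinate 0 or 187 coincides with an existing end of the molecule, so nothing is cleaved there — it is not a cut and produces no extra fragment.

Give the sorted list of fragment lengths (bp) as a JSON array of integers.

[4,4,5,5,8,8,9,9,9,9,9,9,10,10,11,16,16,17,19]

Site scan:
  OquI TTGCAG/2: at [6, 105, 142] ⇒ [8, 107, 144]
  HnxX ATTCTGCT/6: at [18, 79, 96, 172] ⇒ [24, 85, 102, 178]
  NpsII TTGGATCA/6: at [37, 60, 70, 117, 126] ⇒ [43, 66, 76, 123, 132]
  TgoV AGCCA/3: at [10, 50, 54, 137, 157, 166] ⇒ [13, 53, 57, 140, 160, 169]

All cut coordinates (distinct, sorted): [8, 13, 24, 43, 53, 57, 66, 76, 85, 102, 107, 123, 132, 140, 144, 160, 169, 178]

Fragment lengths:
  [0,8): 8 bp
  [8,13): 5 bp
  [13,24): 11 bp
  [24,43): 19 bp
  [43,53): 10 bp
  [53,57): 4 bp
  [57,66): 9 bp
  [66,76): 10 bp
  [76,85): 9 bp
  [85,102): 17 bp
  [102,107): 5 bp
  [107,123): 16 bp
  [123,132): 9 bp
  [132,140): 8 bp
  [140,144): 4 bp
  [144,160): 16 bp
  [160,169): 9 bp
  [169,178): 9 bp
  [178,187): 9 bp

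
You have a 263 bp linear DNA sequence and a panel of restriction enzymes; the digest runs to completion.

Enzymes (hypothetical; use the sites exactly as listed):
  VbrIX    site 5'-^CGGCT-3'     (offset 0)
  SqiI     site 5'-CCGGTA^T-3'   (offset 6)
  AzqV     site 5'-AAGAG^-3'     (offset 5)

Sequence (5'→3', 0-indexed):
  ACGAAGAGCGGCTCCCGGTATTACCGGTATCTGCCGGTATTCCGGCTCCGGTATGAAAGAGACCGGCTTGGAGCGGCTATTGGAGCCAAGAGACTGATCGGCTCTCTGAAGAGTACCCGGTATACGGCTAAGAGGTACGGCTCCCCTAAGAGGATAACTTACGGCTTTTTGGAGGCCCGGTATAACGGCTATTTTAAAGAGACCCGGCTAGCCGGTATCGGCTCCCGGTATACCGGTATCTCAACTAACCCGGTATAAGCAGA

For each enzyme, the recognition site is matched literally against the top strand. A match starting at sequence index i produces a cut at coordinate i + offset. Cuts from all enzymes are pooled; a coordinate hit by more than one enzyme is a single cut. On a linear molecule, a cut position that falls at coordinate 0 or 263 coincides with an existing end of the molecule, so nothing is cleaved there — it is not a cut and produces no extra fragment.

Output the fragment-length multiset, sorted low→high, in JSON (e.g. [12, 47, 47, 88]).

Site scan:
  VbrIX CGGCT/0: at [8, 42, 63, 73, 98, 124, 137, 161, 185, 204, 218] ⇒ [8, 42, 63, 73, 98, 124, 137, 161, 185, 204, 218]
  SqiI CCGGTAT/6: at [14, 23, 33, 47, 116, 176, 211, 224, 232, 249] ⇒ [20, 29, 39, 53, 122, 182, 217, 230, 238, 255]
  AzqV AAGAG/5: at [3, 56, 87, 108, 129, 147, 196] ⇒ [8, 61, 92, 113, 134, 152, 201]

Pooled cuts: [8, 20, 29, 39, 42, 53, 61, 63, 73, 92, 98, 113, 122, 124, 134, 137, 152, 161, 182, 185, 201, 204, 217, 218, 230, 238, 255]

Fragments:
  [0,8): 8 bp
  [8,20): 12 bp
  [20,29): 9 bp
  [29,39): 10 bp
  [39,42): 3 bp
  [42,53): 11 bp
  [53,61): 8 bp
  [61,63): 2 bp
  [63,73): 10 bp
  [73,92): 19 bp
  [92,98): 6 bp
  [98,113): 15 bp
  [113,122): 9 bp
  [122,124): 2 bp
  [124,134): 10 bp
  [134,137): 3 bp
  [137,152): 15 bp
  [152,161): 9 bp
  [161,182): 21 bp
  [182,185): 3 bp
  [185,201): 16 bp
  [201,204): 3 bp
  [204,217): 13 bp
  [217,218): 1 bp
  [218,230): 12 bp
  [230,238): 8 bp
  [238,255): 17 bp
  [255,263): 8 bp

[1,2,2,3,3,3,3,6,8,8,8,8,9,9,9,10,10,10,11,12,12,13,15,15,16,17,19,21]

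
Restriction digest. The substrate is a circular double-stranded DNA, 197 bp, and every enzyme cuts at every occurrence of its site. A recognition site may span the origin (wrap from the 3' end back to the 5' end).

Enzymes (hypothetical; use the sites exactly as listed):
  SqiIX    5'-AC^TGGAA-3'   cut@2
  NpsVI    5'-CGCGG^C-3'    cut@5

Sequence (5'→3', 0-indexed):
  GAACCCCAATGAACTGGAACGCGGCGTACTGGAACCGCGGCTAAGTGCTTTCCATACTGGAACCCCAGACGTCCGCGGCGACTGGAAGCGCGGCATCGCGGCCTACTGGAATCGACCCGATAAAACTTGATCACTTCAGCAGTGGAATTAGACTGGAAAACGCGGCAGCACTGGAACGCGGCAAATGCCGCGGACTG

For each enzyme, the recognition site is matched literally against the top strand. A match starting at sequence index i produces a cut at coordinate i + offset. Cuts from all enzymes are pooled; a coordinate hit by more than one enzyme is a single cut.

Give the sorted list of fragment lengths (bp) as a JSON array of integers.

[4,5,5,6,8,10,10,11,11,12,14,16,17,21,47]

Scan for sites:
  SqiIX (ACTGGAA, off=2): starts [12, 27, 55, 80, 104, 151, 169, 193] → cuts [14, 29, 57, 82, 106, 153, 171, 195]
  NpsVI (CGCGGC, off=5): starts [19, 35, 73, 88, 96, 160, 176] → cuts [24, 40, 78, 93, 101, 165, 181]

Pooled cuts: [14, 24, 29, 40, 57, 78, 82, 93, 101, 106, 153, 165, 171, 181, 195]

Fragment lengths:
  14→24: 10 bp
  24→29: 5 bp
  29→40: 11 bp
  40→57: 17 bp
  57→78: 21 bp
  78→82: 4 bp
  82→93: 11 bp
  93→101: 8 bp
  101→106: 5 bp
  106→153: 47 bp
  153→165: 12 bp
  165→171: 6 bp
  171→181: 10 bp
  181→195: 14 bp
  195→14 (wrap): 197-195+14 = 16 bp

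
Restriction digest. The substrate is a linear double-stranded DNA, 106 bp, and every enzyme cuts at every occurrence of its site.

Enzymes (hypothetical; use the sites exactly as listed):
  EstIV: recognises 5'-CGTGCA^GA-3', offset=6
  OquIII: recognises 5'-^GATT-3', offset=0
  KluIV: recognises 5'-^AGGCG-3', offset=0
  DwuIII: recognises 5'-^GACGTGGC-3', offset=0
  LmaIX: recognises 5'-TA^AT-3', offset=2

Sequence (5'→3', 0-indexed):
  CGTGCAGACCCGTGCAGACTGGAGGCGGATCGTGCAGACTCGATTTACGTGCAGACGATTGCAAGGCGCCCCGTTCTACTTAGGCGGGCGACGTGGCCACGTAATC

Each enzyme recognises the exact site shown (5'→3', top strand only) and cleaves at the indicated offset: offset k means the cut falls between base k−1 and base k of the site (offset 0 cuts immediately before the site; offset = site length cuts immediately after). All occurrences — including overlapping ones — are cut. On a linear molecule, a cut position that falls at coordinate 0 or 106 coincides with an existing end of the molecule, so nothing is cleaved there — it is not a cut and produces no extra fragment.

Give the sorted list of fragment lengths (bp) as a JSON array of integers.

[3,3,5,6,6,7,8,10,12,14,14,18]

Scan for sites:
  EstIV (CGTGCAGA, off=6): starts [0, 10, 30, 47] → cuts [6, 16, 36, 53]
  OquIII (GATT, off=0): starts [41, 56] → cuts [41, 56]
  KluIV (AGGCG, off=0): starts [22, 63, 81] → cuts [22, 63, 81]
  DwuIII (GACGTGGC, off=0): starts [89] → cuts [89]
  LmaIX (TAAT, off=2): starts [101] → cuts [103]

All cut coordinates (distinct, sorted): [6, 16, 22, 36, 41, 53, 56, 63, 81, 89, 103]

Fragment lengths:
  [0,6): 6 bp
  [6,16): 10 bp
  [16,22): 6 bp
  [22,36): 14 bp
  [36,41): 5 bp
  [41,53): 12 bp
  [53,56): 3 bp
  [56,63): 7 bp
  [63,81): 18 bp
  [81,89): 8 bp
  [89,103): 14 bp
  [103,106): 3 bp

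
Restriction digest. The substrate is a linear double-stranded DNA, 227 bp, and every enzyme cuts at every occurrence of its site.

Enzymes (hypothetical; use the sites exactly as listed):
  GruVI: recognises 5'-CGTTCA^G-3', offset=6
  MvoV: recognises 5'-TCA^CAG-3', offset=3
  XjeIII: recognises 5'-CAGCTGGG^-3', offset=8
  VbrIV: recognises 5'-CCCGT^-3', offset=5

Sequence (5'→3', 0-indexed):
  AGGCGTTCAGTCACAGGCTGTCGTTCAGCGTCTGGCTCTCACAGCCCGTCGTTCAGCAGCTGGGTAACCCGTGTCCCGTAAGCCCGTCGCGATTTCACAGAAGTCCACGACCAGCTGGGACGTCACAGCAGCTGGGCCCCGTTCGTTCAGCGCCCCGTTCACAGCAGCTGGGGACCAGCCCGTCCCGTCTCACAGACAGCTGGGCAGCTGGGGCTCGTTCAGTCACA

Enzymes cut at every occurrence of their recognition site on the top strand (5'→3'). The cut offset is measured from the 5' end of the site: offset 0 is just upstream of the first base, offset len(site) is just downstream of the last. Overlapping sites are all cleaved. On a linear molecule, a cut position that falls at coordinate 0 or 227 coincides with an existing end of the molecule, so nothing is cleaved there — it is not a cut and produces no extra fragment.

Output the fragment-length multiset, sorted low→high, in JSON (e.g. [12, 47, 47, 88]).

Per-enzyme occurrences:
  GruVI CGTTCAG/6: at [3, 21, 49, 143, 215] ⇒ [9, 27, 55, 149, 221]
  MvoV TCACAG/3: at [10, 38, 94, 122, 158, 189] ⇒ [13, 41, 97, 125, 161, 192]
  XjeIII CAGCTGGG/8: at [56, 111, 128, 164, 196, 204] ⇒ [64, 119, 136, 172, 204, 212]
  VbrIV CCCGT/5: at [44, 67, 74, 82, 137, 153, 178, 183] ⇒ [49, 72, 79, 87, 142, 158, 183, 188]

All cut coordinates (distinct, sorted): [9, 13, 27, 41, 49, 55, 64, 72, 79, 87, 97, 119, 125, 136, 142, 149, 158, 161, 172, 183, 188, 192, 204, 212, 221]

Fragments:
  [0,9): 9 bp
  [9,13): 4 bp
  [13,27): 14 bp
  [27,41): 14 bp
  [41,49): 8 bp
  [49,55): 6 bp
  [55,64): 9 bp
  [64,72): 8 bp
  [72,79): 7 bp
  [79,87): 8 bp
  [87,97): 10 bp
  [97,119): 22 bp
  [119,125): 6 bp
  [125,136): 11 bp
  [136,142): 6 bp
  [142,149): 7 bp
  [149,158): 9 bp
  [158,161): 3 bp
  [161,172): 11 bp
  [172,183): 11 bp
  [183,188): 5 bp
  [188,192): 4 bp
  [192,204): 12 bp
  [204,212): 8 bp
  [212,221): 9 bp
  [221,227): 6 bp

[3,4,4,5,6,6,6,6,7,7,8,8,8,8,9,9,9,9,10,11,11,11,12,14,14,22]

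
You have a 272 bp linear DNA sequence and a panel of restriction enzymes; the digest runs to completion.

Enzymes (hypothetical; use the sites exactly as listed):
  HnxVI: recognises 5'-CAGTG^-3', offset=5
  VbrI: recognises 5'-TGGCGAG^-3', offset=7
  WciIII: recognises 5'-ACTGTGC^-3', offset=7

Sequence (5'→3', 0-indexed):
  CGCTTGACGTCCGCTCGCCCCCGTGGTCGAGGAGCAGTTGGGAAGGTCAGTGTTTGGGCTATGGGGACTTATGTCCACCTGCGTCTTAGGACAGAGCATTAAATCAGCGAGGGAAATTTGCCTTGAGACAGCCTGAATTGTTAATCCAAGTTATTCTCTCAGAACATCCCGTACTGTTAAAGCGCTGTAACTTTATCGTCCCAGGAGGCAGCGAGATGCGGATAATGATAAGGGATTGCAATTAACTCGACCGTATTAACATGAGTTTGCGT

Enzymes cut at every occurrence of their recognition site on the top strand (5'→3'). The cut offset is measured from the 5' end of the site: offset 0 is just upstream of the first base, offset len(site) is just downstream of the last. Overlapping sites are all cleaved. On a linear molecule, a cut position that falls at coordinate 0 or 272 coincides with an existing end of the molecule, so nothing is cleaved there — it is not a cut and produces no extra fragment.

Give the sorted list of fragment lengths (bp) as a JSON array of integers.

[52,220]

Per-enzyme occurrences:
  HnxVI CAGTG/5: at [47] ⇒ [52]
  VbrI (TGGCGAG, off=7): no sites
  WciIII (ACTGTGC, off=7): no sites

Pooled cuts: [52]

Fragments:
  [0,52): 52 bp
  [52,272): 220 bp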